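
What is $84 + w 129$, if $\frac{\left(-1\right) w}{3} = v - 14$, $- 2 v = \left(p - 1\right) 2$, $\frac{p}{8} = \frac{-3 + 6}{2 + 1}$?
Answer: $8211$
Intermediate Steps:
$p = 8$ ($p = 8 \frac{-3 + 6}{2 + 1} = 8 \cdot \frac{3}{3} = 8 \cdot 3 \cdot \frac{1}{3} = 8 \cdot 1 = 8$)
$v = -7$ ($v = - \frac{\left(8 - 1\right) 2}{2} = - \frac{7 \cdot 2}{2} = \left(- \frac{1}{2}\right) 14 = -7$)
$w = 63$ ($w = - 3 \left(-7 - 14\right) = \left(-3\right) \left(-21\right) = 63$)
$84 + w 129 = 84 + 63 \cdot 129 = 84 + 8127 = 8211$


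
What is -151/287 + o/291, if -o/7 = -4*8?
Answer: 20347/83517 ≈ 0.24363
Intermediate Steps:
o = 224 (o = -(-28)*8 = -7*(-32) = 224)
-151/287 + o/291 = -151/287 + 224/291 = 20347/83517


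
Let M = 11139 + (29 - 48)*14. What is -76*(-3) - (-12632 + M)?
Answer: 1987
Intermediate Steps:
M = 10873 (M = 11139 - 19*14 = 11139 - 266 = 10873)
-76*(-3) - (-12632 + M) = -76*(-3) - (-12632 + 10873) = 228 - 1*(-1759) = 228 + 1759 = 1987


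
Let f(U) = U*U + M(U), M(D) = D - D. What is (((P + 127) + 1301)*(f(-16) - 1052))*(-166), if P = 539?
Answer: 259911512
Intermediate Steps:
M(D) = 0
f(U) = U² (f(U) = U*U + 0 = U² + 0 = U²)
(((P + 127) + 1301)*(f(-16) - 1052))*(-166) = (((539 + 127) + 1301)*((-16)² - 1052))*(-166) = ((666 + 1301)*(256 - 1052))*(-166) = (1967*(-796))*(-166) = -1565732*(-166) = 259911512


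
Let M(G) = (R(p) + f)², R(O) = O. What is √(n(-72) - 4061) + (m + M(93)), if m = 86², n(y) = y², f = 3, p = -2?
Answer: 7397 + √1123 ≈ 7430.5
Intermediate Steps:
m = 7396
M(G) = 1 (M(G) = (-2 + 3)² = 1² = 1)
√(n(-72) - 4061) + (m + M(93)) = √((-72)² - 4061) + (7396 + 1) = √(5184 - 4061) + 7397 = √1123 + 7397 = 7397 + √1123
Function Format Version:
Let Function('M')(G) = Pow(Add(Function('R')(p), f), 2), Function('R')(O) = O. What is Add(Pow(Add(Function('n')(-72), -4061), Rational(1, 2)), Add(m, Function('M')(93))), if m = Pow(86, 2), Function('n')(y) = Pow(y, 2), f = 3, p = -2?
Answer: Add(7397, Pow(1123, Rational(1, 2))) ≈ 7430.5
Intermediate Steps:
m = 7396
Function('M')(G) = 1 (Function('M')(G) = Pow(Add(-2, 3), 2) = Pow(1, 2) = 1)
Add(Pow(Add(Function('n')(-72), -4061), Rational(1, 2)), Add(m, Function('M')(93))) = Add(Pow(Add(Pow(-72, 2), -4061), Rational(1, 2)), Add(7396, 1)) = Add(Pow(Add(5184, -4061), Rational(1, 2)), 7397) = Add(Pow(1123, Rational(1, 2)), 7397) = Add(7397, Pow(1123, Rational(1, 2)))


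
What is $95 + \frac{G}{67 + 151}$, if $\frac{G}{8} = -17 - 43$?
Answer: $\frac{10115}{109} \approx 92.798$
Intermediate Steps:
$G = -480$ ($G = 8 \left(-17 - 43\right) = 8 \left(-60\right) = -480$)
$95 + \frac{G}{67 + 151} = 95 + \frac{1}{67 + 151} \left(-480\right) = 95 + \frac{1}{218} \left(-480\right) = 95 - \frac{240}{109} = \frac{10115}{109}$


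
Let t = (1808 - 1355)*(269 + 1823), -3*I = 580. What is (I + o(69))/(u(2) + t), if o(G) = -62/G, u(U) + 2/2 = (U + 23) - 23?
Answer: -13402/65389713 ≈ -0.00020496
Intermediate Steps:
I = -580/3 (I = -⅓*580 = -580/3 ≈ -193.33)
t = 947676 (t = 453*2092 = 947676)
u(U) = -1 + U (u(U) = -1 + ((U + 23) - 23) = -1 + ((23 + U) - 23) = -1 + U)
(I + o(69))/(u(2) + t) = (-580/3 - 62/69)/((-1 + 2) + 947676) = (-580/3 - 62*1/69)/(1 + 947676) = (-580/3 - 62/69)/947677 = -13402/69*1/947677 = -13402/65389713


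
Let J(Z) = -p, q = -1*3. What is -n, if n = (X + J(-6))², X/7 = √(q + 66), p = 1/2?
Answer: -12349/4 + 21*√7 ≈ -3031.7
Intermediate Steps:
p = ½ ≈ 0.50000
q = -3
J(Z) = -½ (J(Z) = -1*½ = -½)
X = 21*√7 (X = 7*√(-3 + 66) = 7*√63 = 7*(3*√7) = 21*√7 ≈ 55.561)
n = (-½ + 21*√7)² (n = (21*√7 - ½)² = (-½ + 21*√7)² ≈ 3031.7)
-n = -(12349/4 - 21*√7) = -12349/4 + 21*√7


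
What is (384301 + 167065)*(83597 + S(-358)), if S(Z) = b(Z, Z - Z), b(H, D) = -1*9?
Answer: 46087581208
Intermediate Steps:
b(H, D) = -9
S(Z) = -9
(384301 + 167065)*(83597 + S(-358)) = (384301 + 167065)*(83597 - 9) = 551366*83588 = 46087581208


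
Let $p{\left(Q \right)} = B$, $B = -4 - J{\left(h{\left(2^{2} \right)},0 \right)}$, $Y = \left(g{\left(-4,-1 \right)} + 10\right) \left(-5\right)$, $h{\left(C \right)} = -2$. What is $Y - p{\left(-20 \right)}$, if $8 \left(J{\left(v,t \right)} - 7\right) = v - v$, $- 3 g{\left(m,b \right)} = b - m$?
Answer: $-34$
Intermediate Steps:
$g{\left(m,b \right)} = - \frac{b}{3} + \frac{m}{3}$ ($g{\left(m,b \right)} = - \frac{b - m}{3} = - \frac{b}{3} + \frac{m}{3}$)
$J{\left(v,t \right)} = 7$ ($J{\left(v,t \right)} = 7 + \frac{v - v}{8} = 7 + \frac{1}{8} \cdot 0 = 7 + 0 = 7$)
$Y = -45$ ($Y = \left(\left(\left(- \frac{1}{3}\right) \left(-1\right) + \frac{1}{3} \left(-4\right)\right) + 10\right) \left(-5\right) = \left(\left(\frac{1}{3} - \frac{4}{3}\right) + 10\right) \left(-5\right) = \left(-1 + 10\right) \left(-5\right) = 9 \left(-5\right) = -45$)
$B = -11$ ($B = -4 - 7 = -11$)
$p{\left(Q \right)} = -11$
$Y - p{\left(-20 \right)} = -45 - -11 = -45 + 11 = -34$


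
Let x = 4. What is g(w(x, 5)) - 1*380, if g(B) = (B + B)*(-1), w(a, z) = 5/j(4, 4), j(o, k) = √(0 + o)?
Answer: -385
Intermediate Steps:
j(o, k) = √o
w(a, z) = 5/2 (w(a, z) = 5/(√4) = 5/2)
g(B) = -2*B (g(B) = (2*B)*(-1) = -2*B)
g(w(x, 5)) - 1*380 = -2*5/2 - 1*380 = -5 - 380 = -385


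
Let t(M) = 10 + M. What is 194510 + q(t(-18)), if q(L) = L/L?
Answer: 194511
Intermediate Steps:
q(L) = 1
194510 + q(t(-18)) = 194510 + 1 = 194511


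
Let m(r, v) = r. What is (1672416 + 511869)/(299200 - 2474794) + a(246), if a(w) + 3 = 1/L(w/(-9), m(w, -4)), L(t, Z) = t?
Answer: -60069523/14866559 ≈ -4.0406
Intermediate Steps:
a(w) = -3 - 9/w (a(w) = -3 + 1/(w/(-9)) = -3 + 1/(w*(-⅑)) = -3 + 1/(-w/9) = -3 - 9/w)
(1672416 + 511869)/(299200 - 2474794) + a(246) = (1672416 + 511869)/(299200 - 2474794) + (-3 - 9/246) = 2184285/(-2175594) + (-3 - 9*1/246) = 2184285*(-1/2175594) + (-3 - 3/82) = -728095/725198 - 249/82 = -60069523/14866559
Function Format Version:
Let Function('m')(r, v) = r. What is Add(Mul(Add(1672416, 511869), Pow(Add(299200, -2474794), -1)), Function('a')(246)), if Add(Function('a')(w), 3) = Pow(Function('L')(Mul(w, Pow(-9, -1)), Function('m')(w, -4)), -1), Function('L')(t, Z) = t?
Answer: Rational(-60069523, 14866559) ≈ -4.0406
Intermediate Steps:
Function('a')(w) = Add(-3, Mul(-9, Pow(w, -1))) (Function('a')(w) = Add(-3, Pow(Mul(w, Pow(-9, -1)), -1)) = Add(-3, Pow(Mul(w, Rational(-1, 9)), -1)) = Add(-3, Pow(Mul(Rational(-1, 9), w), -1)) = Add(-3, Mul(-9, Pow(w, -1))))
Add(Mul(Add(1672416, 511869), Pow(Add(299200, -2474794), -1)), Function('a')(246)) = Add(Mul(Add(1672416, 511869), Pow(Add(299200, -2474794), -1)), Add(-3, Mul(-9, Pow(246, -1)))) = Add(Mul(2184285, Pow(-2175594, -1)), Add(-3, Mul(-9, Rational(1, 246)))) = Add(Mul(2184285, Rational(-1, 2175594)), Add(-3, Rational(-3, 82))) = Add(Rational(-728095, 725198), Rational(-249, 82)) = Rational(-60069523, 14866559)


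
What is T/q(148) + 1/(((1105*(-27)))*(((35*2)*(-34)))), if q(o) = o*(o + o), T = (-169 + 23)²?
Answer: 94599478163/194417987400 ≈ 0.48658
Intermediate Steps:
T = 21316 (T = (-146)² = 21316)
q(o) = 2*o² (q(o) = o*(2*o) = 2*o²)
T/q(148) + 1/(((1105*(-27)))*(((35*2)*(-34)))) = 21316/((2*148²)) + 1/(((1105*(-27)))*(((35*2)*(-34)))) = 21316/((2*21904)) + 1/((-29835)*((70*(-34)))) = 21316/43808 - 1/29835/(-2380) = 21316*(1/43808) - 1/29835*(-1/2380) = 5329/10952 + 1/71007300 = 94599478163/194417987400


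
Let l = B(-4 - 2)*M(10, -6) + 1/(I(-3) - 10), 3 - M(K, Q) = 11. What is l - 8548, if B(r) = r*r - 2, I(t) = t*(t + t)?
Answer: -70559/8 ≈ -8819.9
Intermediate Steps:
M(K, Q) = -8 (M(K, Q) = 3 - 1*11 = 3 - 11 = -8)
I(t) = 2*t**2 (I(t) = t*(2*t) = 2*t**2)
B(r) = -2 + r**2 (B(r) = r**2 - 2 = -2 + r**2)
l = -2175/8 (l = (-2 + (-4 - 2)**2)*(-8) + 1/(2*(-3)**2 - 10) = (-2 + (-6)**2)*(-8) + 1/(2*9 - 10) = (-2 + 36)*(-8) + 1/(18 - 10) = 34*(-8) + 1/8 = -272 + 1/8 = -2175/8 ≈ -271.88)
l - 8548 = -2175/8 - 8548 = -70559/8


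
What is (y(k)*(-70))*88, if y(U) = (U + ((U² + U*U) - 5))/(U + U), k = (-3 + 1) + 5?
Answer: -49280/3 ≈ -16427.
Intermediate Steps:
k = 3 (k = -2 + 5 = 3)
y(U) = (-5 + U + 2*U²)/(2*U) (y(U) = (U + ((U² + U²) - 5))/((2*U)) = (U + (2*U² - 5))*(1/(2*U)) = (U + (-5 + 2*U²))*(1/(2*U)) = (-5 + U + 2*U²)*(1/(2*U)) = (-5 + U + 2*U²)/(2*U))
(y(k)*(-70))*88 = ((½ + 3 - 5/2/3)*(-70))*88 = ((½ + 3 - 5/2*⅓)*(-70))*88 = ((½ + 3 - ⅚)*(-70))*88 = ((8/3)*(-70))*88 = -560/3*88 = -49280/3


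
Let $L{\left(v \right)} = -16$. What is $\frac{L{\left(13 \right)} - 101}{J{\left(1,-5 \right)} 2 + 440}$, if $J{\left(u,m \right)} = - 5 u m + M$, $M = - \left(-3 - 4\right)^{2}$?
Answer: $- \frac{117}{392} \approx -0.29847$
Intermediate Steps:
$M = -49$ ($M = - \left(-7\right)^{2} = \left(-1\right) 49 = -49$)
$J{\left(u,m \right)} = -49 - 5 m u$ ($J{\left(u,m \right)} = - 5 u m - 49 = - 5 m u - 49 = -49 - 5 m u$)
$\frac{L{\left(13 \right)} - 101}{J{\left(1,-5 \right)} 2 + 440} = \frac{-16 - 101}{\left(-49 - \left(-25\right) 1\right) 2 + 440} = - \frac{117}{\left(-49 + 25\right) 2 + 440} = - \frac{117}{\left(-24\right) 2 + 440} = - \frac{117}{-48 + 440} = - \frac{117}{392}$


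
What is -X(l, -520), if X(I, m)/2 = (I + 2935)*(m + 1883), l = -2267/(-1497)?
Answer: -11983392412/1497 ≈ -8.0049e+6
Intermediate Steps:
l = 2267/1497 (l = -2267*(-1/1497) = 2267/1497 ≈ 1.5144)
X(I, m) = 2*(1883 + m)*(2935 + I) (X(I, m) = 2*((I + 2935)*(m + 1883)) = 2*((2935 + I)*(1883 + m)) = 2*((1883 + m)*(2935 + I)) = 2*(1883 + m)*(2935 + I))
-X(l, -520) = -(11053210 + 3766*(2267/1497) + 5870*(-520) + 2*(2267/1497)*(-520)) = -(11053210 + 8537522/1497 - 3052400 - 2357680/1497) = -1*11983392412/1497 = -11983392412/1497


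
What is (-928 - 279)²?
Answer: 1456849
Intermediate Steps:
(-928 - 279)² = (-1207)² = 1456849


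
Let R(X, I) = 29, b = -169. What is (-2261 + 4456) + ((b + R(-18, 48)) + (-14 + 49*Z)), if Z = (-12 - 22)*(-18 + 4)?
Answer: 25365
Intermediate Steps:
Z = 476 (Z = -34*(-14) = 476)
(-2261 + 4456) + ((b + R(-18, 48)) + (-14 + 49*Z)) = (-2261 + 4456) + ((-169 + 29) + (-14 + 49*476)) = 2195 + (-140 + (-14 + 23324)) = 2195 + (-140 + 23310) = 2195 + 23170 = 25365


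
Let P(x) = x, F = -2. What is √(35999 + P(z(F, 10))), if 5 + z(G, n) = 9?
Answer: √36003 ≈ 189.74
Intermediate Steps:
z(G, n) = 4 (z(G, n) = -5 + 9 = 4)
√(35999 + P(z(F, 10))) = √(35999 + 4) = √36003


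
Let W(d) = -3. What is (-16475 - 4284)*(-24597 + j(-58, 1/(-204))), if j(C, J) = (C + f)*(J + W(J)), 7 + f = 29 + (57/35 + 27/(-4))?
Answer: 4836579063587/9520 ≈ 5.0804e+8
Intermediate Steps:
f = 2363/140 (f = -7 + (29 + (57/35 + 27/(-4))) = -7 + (29 + (57*(1/35) + 27*(-1/4))) = -7 + (29 + (57/35 - 27/4)) = -7 + (29 - 717/140) = -7 + 3343/140 = 2363/140 ≈ 16.879)
j(C, J) = (-3 + J)*(2363/140 + C) (j(C, J) = (C + 2363/140)*(J - 3) = (2363/140 + C)*(-3 + J) = (-3 + J)*(2363/140 + C))
(-16475 - 4284)*(-24597 + j(-58, 1/(-204))) = (-16475 - 4284)*(-24597 + (-7089/140 - 3*(-58) + (2363/140)/(-204) - 58/(-204))) = -20759*(-24597 + (-7089/140 + 174 + (2363/140)*(-1/204) - 58*(-1/204))) = -20759*(-24597 + (-7089/140 + 174 - 139/1680 + 29/102)) = -20759*(-24597 + 1176347/9520) = -20759*(-232987093/9520) = 4836579063587/9520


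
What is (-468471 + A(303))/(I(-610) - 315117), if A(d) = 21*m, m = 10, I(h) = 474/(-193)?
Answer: 30124791/20272685 ≈ 1.4860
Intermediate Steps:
I(h) = -474/193 (I(h) = 474*(-1/193) = -474/193)
A(d) = 210 (A(d) = 21*10 = 210)
(-468471 + A(303))/(I(-610) - 315117) = (-468471 + 210)/(-474/193 - 315117) = -468261/(-60818055/193) = -468261*(-193/60818055) = 30124791/20272685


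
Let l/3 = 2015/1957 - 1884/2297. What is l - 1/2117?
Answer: 5974761688/9516399793 ≈ 0.62784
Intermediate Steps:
l = 2824401/4495229 (l = 3*(2015/1957 - 1884/2297) = 3*(941467/4495229) = 2824401/4495229 ≈ 0.62831)
l - 1/2117 = 2824401/4495229 - 1/2117 = 5974761688/9516399793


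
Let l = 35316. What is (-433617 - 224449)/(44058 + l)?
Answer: -329033/39687 ≈ -8.2907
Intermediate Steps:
(-433617 - 224449)/(44058 + l) = (-433617 - 224449)/(44058 + 35316) = -658066/79374 = -658066*1/79374 = -329033/39687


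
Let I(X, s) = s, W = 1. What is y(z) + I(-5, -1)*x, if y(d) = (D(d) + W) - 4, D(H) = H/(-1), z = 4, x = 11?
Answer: -18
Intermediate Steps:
D(H) = -H (D(H) = H*(-1) = -H)
y(d) = -3 - d (y(d) = (-d + 1) - 4 = (1 - d) - 4 = -3 - d)
y(z) + I(-5, -1)*x = (-3 - 1*4) - 1*11 = (-3 - 4) - 11 = -7 - 11 = -18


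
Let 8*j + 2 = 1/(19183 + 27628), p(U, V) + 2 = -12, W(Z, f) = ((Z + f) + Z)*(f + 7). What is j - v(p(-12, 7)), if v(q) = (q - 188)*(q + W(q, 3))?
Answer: -19970789685/374488 ≈ -53328.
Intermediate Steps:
W(Z, f) = (7 + f)*(f + 2*Z) (W(Z, f) = (f + 2*Z)*(7 + f) = (7 + f)*(f + 2*Z))
p(U, V) = -14 (p(U, V) = -2 - 12 = -14)
j = -93621/374488 (j = -1/4 + 1/(8*(19183 + 27628)) = -1/4 + (1/8)/46811 = -1/4 + (1/8)*(1/46811) = -1/4 + 1/374488 = -93621/374488 ≈ -0.25000)
v(q) = (-188 + q)*(30 + 21*q) (v(q) = (q - 188)*(q + (3**2 + 7*3 + 14*q + 2*q*3)) = (-188 + q)*(q + (9 + 21 + 14*q + 6*q)) = (-188 + q)*(q + (30 + 20*q)) = (-188 + q)*(30 + 21*q))
j - v(p(-12, 7)) = -93621/374488 - (-5640 - 3918*(-14) + 21*(-14)**2) = -93621/374488 - (-5640 + 54852 + 21*196) = -93621/374488 - (-5640 + 54852 + 4116) = -93621/374488 - 1*53328 = -93621/374488 - 53328 = -19970789685/374488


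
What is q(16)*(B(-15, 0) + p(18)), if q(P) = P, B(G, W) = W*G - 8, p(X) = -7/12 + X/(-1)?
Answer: -1276/3 ≈ -425.33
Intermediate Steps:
p(X) = -7/12 - X (p(X) = -7*1/12 + X*(-1) = -7/12 - X)
B(G, W) = -8 + G*W (B(G, W) = G*W - 8 = -8 + G*W)
q(16)*(B(-15, 0) + p(18)) = 16*((-8 - 15*0) + (-7/12 - 1*18)) = 16*((-8 + 0) + (-7/12 - 18)) = 16*(-8 - 223/12) = 16*(-319/12) = -1276/3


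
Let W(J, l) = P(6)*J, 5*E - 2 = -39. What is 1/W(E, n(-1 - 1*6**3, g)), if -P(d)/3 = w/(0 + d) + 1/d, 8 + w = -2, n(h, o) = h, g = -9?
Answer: -10/333 ≈ -0.030030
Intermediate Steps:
E = -37/5 (E = 2/5 + (1/5)*(-39) = 2/5 - 39/5 = -37/5 ≈ -7.4000)
w = -10 (w = -8 - 2 = -10)
P(d) = 27/d (P(d) = -3*(-10/(0 + d) + 1/d) = -3*(-10/d + 1/d) = -(-27)/d = 27/d)
W(J, l) = 9*J/2 (W(J, l) = (27/6)*J = (27*(1/6))*J = 9*J/2)
1/W(E, n(-1 - 1*6**3, g)) = 1/((9/2)*(-37/5)) = 1/(-333/10) = -10/333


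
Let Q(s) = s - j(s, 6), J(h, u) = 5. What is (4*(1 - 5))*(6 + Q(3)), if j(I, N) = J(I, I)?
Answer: -64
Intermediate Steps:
j(I, N) = 5
Q(s) = -5 + s (Q(s) = s - 1*5 = s - 5 = -5 + s)
(4*(1 - 5))*(6 + Q(3)) = (4*(1 - 5))*(6 + (-5 + 3)) = (4*(-4))*(6 - 2) = -16*4 = -64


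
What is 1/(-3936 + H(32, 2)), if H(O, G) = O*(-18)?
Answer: -1/4512 ≈ -0.00022163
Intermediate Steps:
H(O, G) = -18*O
1/(-3936 + H(32, 2)) = 1/(-3936 - 18*32) = 1/(-3936 - 576) = 1/(-4512) = -1/4512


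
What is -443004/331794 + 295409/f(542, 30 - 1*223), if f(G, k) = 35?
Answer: 16333238101/1935465 ≈ 8438.9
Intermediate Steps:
-443004/331794 + 295409/f(542, 30 - 1*223) = -443004/331794 + 295409/35 = -443004*1/331794 + 295409*(1/35) = -73834/55299 + 295409/35 = 16333238101/1935465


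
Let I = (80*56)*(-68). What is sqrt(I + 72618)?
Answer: I*sqrt(232022) ≈ 481.69*I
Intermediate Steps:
I = -304640 (I = 4480*(-68) = -304640)
sqrt(I + 72618) = sqrt(-304640 + 72618) = sqrt(-232022) = I*sqrt(232022)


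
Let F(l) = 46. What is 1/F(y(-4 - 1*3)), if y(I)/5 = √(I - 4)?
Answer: 1/46 ≈ 0.021739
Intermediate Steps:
y(I) = 5*√(-4 + I) (y(I) = 5*√(I - 4) = 5*√(-4 + I))
1/F(y(-4 - 1*3)) = 1/46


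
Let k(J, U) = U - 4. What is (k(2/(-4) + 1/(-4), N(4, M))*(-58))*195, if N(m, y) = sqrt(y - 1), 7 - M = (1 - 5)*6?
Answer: 45240 - 11310*sqrt(30) ≈ -16707.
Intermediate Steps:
M = 31 (M = 7 - (1 - 5)*6 = 7 - (-4)*6 = 7 - 1*(-24) = 7 + 24 = 31)
N(m, y) = sqrt(-1 + y)
k(J, U) = -4 + U
(k(2/(-4) + 1/(-4), N(4, M))*(-58))*195 = ((-4 + sqrt(-1 + 31))*(-58))*195 = ((-4 + sqrt(30))*(-58))*195 = (232 - 58*sqrt(30))*195 = 45240 - 11310*sqrt(30)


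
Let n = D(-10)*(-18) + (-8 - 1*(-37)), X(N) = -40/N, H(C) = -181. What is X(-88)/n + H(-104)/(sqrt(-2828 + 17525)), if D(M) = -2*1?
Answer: 1/143 - 181*sqrt(1633)/4899 ≈ -1.4860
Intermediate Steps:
D(M) = -2
n = 65 (n = -2*(-18) + (-8 - 1*(-37)) = 36 + (-8 + 37) = 36 + 29 = 65)
X(-88)/n + H(-104)/(sqrt(-2828 + 17525)) = -40/(-88)/65 - 181/sqrt(-2828 + 17525) = -40*(-1/88)*(1/65) - 181*sqrt(1633)/4899 = (5/11)*(1/65) - 181*sqrt(1633)/4899 = 1/143 - 181*sqrt(1633)/4899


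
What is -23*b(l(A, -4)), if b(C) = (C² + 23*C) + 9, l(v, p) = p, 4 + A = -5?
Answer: 1541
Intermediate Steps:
A = -9 (A = -4 - 5 = -9)
b(C) = 9 + C² + 23*C
-23*b(l(A, -4)) = -23*(9 + (-4)² + 23*(-4)) = -23*(9 + 16 - 92) = -23*(-67) = 1541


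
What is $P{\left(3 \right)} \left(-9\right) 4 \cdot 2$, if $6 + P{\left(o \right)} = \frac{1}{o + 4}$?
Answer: $\frac{2952}{7} \approx 421.71$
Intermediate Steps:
$P{\left(o \right)} = -6 + \frac{1}{4 + o}$ ($P{\left(o \right)} = -6 + \frac{1}{o + 4} = -6 + \frac{1}{4 + o}$)
$P{\left(3 \right)} \left(-9\right) 4 \cdot 2 = \frac{-23 - 18}{4 + 3} \left(-9\right) 4 \cdot 2 = \frac{-23 - 18}{7} \left(-9\right) 8 = \frac{1}{7} \left(-41\right) \left(-9\right) 8 = \left(- \frac{41}{7}\right) \left(-9\right) 8 = \frac{369}{7} \cdot 8 = \frac{2952}{7}$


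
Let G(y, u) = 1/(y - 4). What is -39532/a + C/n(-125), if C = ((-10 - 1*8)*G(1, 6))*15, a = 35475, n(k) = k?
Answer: -65074/35475 ≈ -1.8344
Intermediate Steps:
G(y, u) = 1/(-4 + y)
C = 90 (C = ((-10 - 1*8)/(-4 + 1))*15 = ((-10 - 8)/(-3))*15 = -18*(-⅓)*15 = 6*15 = 90)
-39532/a + C/n(-125) = -39532/35475 + 90/(-125) = -39532*1/35475 + 90*(-1/125) = -39532/35475 - 18/25 = -65074/35475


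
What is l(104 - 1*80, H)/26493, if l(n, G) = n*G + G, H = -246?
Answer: -2050/8831 ≈ -0.23214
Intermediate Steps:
l(n, G) = G + G*n (l(n, G) = G*n + G = G + G*n)
l(104 - 1*80, H)/26493 = -246*(1 + (104 - 1*80))/26493 = -246*(1 + (104 - 80))*(1/26493) = -246*(1 + 24)*(1/26493) = -246*25*(1/26493) = -6150*1/26493 = -2050/8831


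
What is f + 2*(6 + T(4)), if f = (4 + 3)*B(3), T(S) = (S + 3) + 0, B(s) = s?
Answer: 47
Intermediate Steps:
T(S) = 3 + S (T(S) = (3 + S) + 0 = 3 + S)
f = 21 (f = (4 + 3)*3 = 7*3 = 21)
f + 2*(6 + T(4)) = 21 + 2*(6 + (3 + 4)) = 21 + 2*(6 + 7) = 21 + 2*13 = 21 + 26 = 47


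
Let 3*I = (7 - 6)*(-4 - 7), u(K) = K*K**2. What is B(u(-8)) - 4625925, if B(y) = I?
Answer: -13877786/3 ≈ -4.6259e+6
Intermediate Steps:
u(K) = K**3
I = -11/3 (I = ((7 - 6)*(-4 - 7))/3 = (1*(-11))/3 = (1/3)*(-11) = -11/3 ≈ -3.6667)
B(y) = -11/3
B(u(-8)) - 4625925 = -11/3 - 4625925 = -13877786/3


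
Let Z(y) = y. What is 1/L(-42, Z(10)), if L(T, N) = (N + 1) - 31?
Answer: -1/20 ≈ -0.050000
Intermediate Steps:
L(T, N) = -30 + N (L(T, N) = (1 + N) - 31 = -30 + N)
1/L(-42, Z(10)) = 1/(-30 + 10) = 1/(-20) = -1/20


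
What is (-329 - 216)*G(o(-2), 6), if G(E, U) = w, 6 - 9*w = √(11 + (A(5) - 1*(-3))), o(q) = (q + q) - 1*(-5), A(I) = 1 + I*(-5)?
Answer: -1090/3 + 545*I*√10/9 ≈ -363.33 + 191.49*I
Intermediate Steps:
A(I) = 1 - 5*I
o(q) = 5 + 2*q (o(q) = 2*q + 5 = 5 + 2*q)
w = ⅔ - I*√10/9 (w = ⅔ - √(11 + ((1 - 5*5) - 1*(-3)))/9 = ⅔ - √(11 + ((1 - 25) + 3))/9 = ⅔ - √(11 + (-24 + 3))/9 = ⅔ - √(11 - 21)/9 = ⅔ - I*√10/9 ≈ 0.66667 - 0.35136*I)
G(E, U) = ⅔ - I*√10/9
(-329 - 216)*G(o(-2), 6) = (-329 - 216)*(⅔ - I*√10/9) = -545*(⅔ - I*√10/9) = -1090/3 + 545*I*√10/9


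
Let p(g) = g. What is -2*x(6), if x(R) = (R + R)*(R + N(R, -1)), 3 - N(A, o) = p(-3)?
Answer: -288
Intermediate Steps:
N(A, o) = 6 (N(A, o) = 3 - 1*(-3) = 3 + 3 = 6)
x(R) = 2*R*(6 + R) (x(R) = (R + R)*(R + 6) = (2*R)*(6 + R) = 2*R*(6 + R))
-2*x(6) = -4*6*(6 + 6) = -4*6*12 = -2*144 = -288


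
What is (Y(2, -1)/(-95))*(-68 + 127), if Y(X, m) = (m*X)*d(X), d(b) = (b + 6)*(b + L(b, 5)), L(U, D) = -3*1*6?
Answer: -15104/95 ≈ -158.99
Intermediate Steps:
L(U, D) = -18 (L(U, D) = -3*6 = -18)
d(b) = (-18 + b)*(6 + b) (d(b) = (b + 6)*(b - 18) = (6 + b)*(-18 + b) = (-18 + b)*(6 + b))
Y(X, m) = X*m*(-108 + X² - 12*X) (Y(X, m) = (m*X)*(-108 + X² - 12*X) = (X*m)*(-108 + X² - 12*X) = X*m*(-108 + X² - 12*X))
(Y(2, -1)/(-95))*(-68 + 127) = ((2*(-1)*(-108 + 2² - 12*2))/(-95))*(-68 + 127) = ((2*(-1)*(-108 + 4 - 24))*(-1/95))*59 = ((2*(-1)*(-128))*(-1/95))*59 = (256*(-1/95))*59 = -256/95*59 = -15104/95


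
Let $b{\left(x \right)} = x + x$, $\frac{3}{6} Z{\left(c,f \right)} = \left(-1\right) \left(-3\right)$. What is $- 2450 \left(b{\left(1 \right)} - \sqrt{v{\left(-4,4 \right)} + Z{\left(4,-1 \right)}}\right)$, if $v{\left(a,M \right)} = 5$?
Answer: $-4900 + 2450 \sqrt{11} \approx 3225.7$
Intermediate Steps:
$Z{\left(c,f \right)} = 6$ ($Z{\left(c,f \right)} = 2 \left(\left(-1\right) \left(-3\right)\right) = 2 \cdot 3 = 6$)
$b{\left(x \right)} = 2 x$
$- 2450 \left(b{\left(1 \right)} - \sqrt{v{\left(-4,4 \right)} + Z{\left(4,-1 \right)}}\right) = - 2450 \left(2 \cdot 1 - \sqrt{5 + 6}\right) = - 2450 \left(2 - \sqrt{11}\right) = -4900 + 2450 \sqrt{11}$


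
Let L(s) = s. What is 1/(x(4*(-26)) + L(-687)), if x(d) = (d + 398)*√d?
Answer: -229/3153771 - 196*I*√26/3153771 ≈ -7.2611e-5 - 0.00031689*I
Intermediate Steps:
x(d) = √d*(398 + d) (x(d) = (398 + d)*√d = √d*(398 + d))
1/(x(4*(-26)) + L(-687)) = 1/(√(4*(-26))*(398 + 4*(-26)) - 687) = 1/(√(-104)*(398 - 104) - 687) = 1/((2*I*√26)*294 - 687) = 1/(588*I*√26 - 687) = 1/(-687 + 588*I*√26)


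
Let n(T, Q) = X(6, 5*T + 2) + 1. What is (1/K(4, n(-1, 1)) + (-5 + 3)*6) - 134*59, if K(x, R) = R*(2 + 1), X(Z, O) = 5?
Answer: -142523/18 ≈ -7917.9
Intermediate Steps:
n(T, Q) = 6 (n(T, Q) = 5 + 1 = 6)
K(x, R) = 3*R (K(x, R) = R*3 = 3*R)
(1/K(4, n(-1, 1)) + (-5 + 3)*6) - 134*59 = (1/(3*6) + (-5 + 3)*6) - 134*59 = (1/18 - 2*6) - 7906 = (1/18 - 12) - 7906 = -215/18 - 7906 = -142523/18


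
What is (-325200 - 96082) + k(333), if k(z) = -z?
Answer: -421615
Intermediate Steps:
(-325200 - 96082) + k(333) = (-325200 - 96082) - 1*333 = -421282 - 333 = -421615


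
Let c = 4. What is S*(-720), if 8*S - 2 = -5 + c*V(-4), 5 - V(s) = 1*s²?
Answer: 4230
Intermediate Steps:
V(s) = 5 - s²
S = -47/8 (S = ¼ + (-5 + 4*(5 - 1*(-4)²))/8 = ¼ + (-5 + 4*(5 - 1*16))/8 = ¼ + (-5 + 4*(5 - 16))/8 = ¼ + (-5 + 4*(-11))/8 = ¼ + (-5 - 44)/8 = ¼ + (⅛)*(-49) = ¼ - 49/8 = -47/8 ≈ -5.8750)
S*(-720) = -47/8*(-720) = 4230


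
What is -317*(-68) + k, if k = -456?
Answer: 21100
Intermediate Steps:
-317*(-68) + k = -317*(-68) - 456 = 21556 - 456 = 21100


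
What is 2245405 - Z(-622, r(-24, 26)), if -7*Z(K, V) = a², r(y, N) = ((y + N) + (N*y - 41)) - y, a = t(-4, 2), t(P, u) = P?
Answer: 15717851/7 ≈ 2.2454e+6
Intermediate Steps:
a = -4
r(y, N) = -41 + N + N*y (r(y, N) = ((N + y) + (-41 + N*y)) - y = (-41 + N + y + N*y) - y = -41 + N + N*y)
Z(K, V) = -16/7 (Z(K, V) = -⅐*(-4)² = -⅐*16 = -16/7)
2245405 - Z(-622, r(-24, 26)) = 2245405 - 1*(-16/7) = 2245405 + 16/7 = 15717851/7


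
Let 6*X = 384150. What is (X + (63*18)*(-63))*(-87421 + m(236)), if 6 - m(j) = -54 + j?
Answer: 649706949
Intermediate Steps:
X = 64025 (X = (1/6)*384150 = 64025)
m(j) = 60 - j (m(j) = 6 - (-54 + j) = 6 + (54 - j) = 60 - j)
(X + (63*18)*(-63))*(-87421 + m(236)) = (64025 + (63*18)*(-63))*(-87421 + (60 - 1*236)) = (64025 + 1134*(-63))*(-87421 + (60 - 236)) = (64025 - 71442)*(-87421 - 176) = -7417*(-87597) = 649706949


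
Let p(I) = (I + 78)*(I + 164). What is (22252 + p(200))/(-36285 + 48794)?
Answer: 123444/12509 ≈ 9.8684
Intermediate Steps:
p(I) = (78 + I)*(164 + I)
(22252 + p(200))/(-36285 + 48794) = (22252 + (12792 + 200² + 242*200))/(-36285 + 48794) = (22252 + (12792 + 40000 + 48400))/12509 = (22252 + 101192)*(1/12509) = 123444*(1/12509) = 123444/12509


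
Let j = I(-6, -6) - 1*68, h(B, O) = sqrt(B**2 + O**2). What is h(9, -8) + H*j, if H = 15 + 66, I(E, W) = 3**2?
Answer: -4779 + sqrt(145) ≈ -4767.0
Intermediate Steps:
I(E, W) = 9
H = 81
j = -59 (j = 9 - 1*68 = 9 - 68 = -59)
h(9, -8) + H*j = sqrt(9**2 + (-8)**2) + 81*(-59) = sqrt(81 + 64) - 4779 = sqrt(145) - 4779 = -4779 + sqrt(145)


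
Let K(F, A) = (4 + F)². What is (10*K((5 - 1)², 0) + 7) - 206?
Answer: 3801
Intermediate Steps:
(10*K((5 - 1)², 0) + 7) - 206 = (10*(4 + (5 - 1)²)² + 7) - 206 = (10*(4 + 4²)² + 7) - 206 = (10*(4 + 16)² + 7) - 206 = (10*20² + 7) - 206 = (10*400 + 7) - 206 = (4000 + 7) - 206 = 4007 - 206 = 3801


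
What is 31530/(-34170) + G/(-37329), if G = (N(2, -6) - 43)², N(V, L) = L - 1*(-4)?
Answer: -13846418/14172577 ≈ -0.97699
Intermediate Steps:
N(V, L) = 4 + L (N(V, L) = L + 4 = 4 + L)
G = 2025 (G = ((4 - 6) - 43)² = (-2 - 43)² = (-45)² = 2025)
31530/(-34170) + G/(-37329) = 31530/(-34170) + 2025/(-37329) = 31530*(-1/34170) + 2025*(-1/37329) = -1051/1139 - 675/12443 = -13846418/14172577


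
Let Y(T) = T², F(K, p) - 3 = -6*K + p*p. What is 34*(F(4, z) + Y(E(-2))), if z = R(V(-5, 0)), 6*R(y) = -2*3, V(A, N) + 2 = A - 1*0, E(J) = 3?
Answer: -374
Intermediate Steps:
V(A, N) = -2 + A (V(A, N) = -2 + (A - 1*0) = -2 + (A + 0) = -2 + A)
R(y) = -1 (R(y) = (-2*3)/6 = (⅙)*(-6) = -1)
z = -1
F(K, p) = 3 + p² - 6*K (F(K, p) = 3 + (-6*K + p*p) = 3 + (-6*K + p²) = 3 + (p² - 6*K) = 3 + p² - 6*K)
34*(F(4, z) + Y(E(-2))) = 34*((3 + (-1)² - 6*4) + 3²) = 34*((3 + 1 - 24) + 9) = 34*(-20 + 9) = 34*(-11) = -374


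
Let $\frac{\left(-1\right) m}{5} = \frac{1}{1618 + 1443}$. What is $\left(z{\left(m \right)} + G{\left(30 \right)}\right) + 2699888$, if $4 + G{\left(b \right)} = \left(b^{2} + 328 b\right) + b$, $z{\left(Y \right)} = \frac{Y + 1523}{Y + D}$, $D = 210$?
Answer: $\frac{1742426606368}{642805} \approx 2.7107 \cdot 10^{6}$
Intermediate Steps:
$m = - \frac{5}{3061}$ ($m = - \frac{5}{1618 + 1443} = - \frac{5}{3061} \approx -0.0016335$)
$z{\left(Y \right)} = \frac{1523 + Y}{210 + Y}$ ($z{\left(Y \right)} = \frac{Y + 1523}{Y + 210} = \frac{1523 + Y}{210 + Y}$)
$G{\left(b \right)} = -4 + b^{2} + 329 b$ ($G{\left(b \right)} = -4 + \left(\left(b^{2} + 328 b\right) + b\right) = -4 + \left(b^{2} + 329 b\right) = -4 + b^{2} + 329 b$)
$\left(z{\left(m \right)} + G{\left(30 \right)}\right) + 2699888 = \left(\frac{1523 - \frac{5}{3061}}{210 - \frac{5}{3061}} + \left(-4 + 30^{2} + 329 \cdot 30\right)\right) + 2699888 = \left(\frac{1}{\frac{642805}{3061}} \cdot \frac{4661898}{3061} + \left(-4 + 900 + 9870\right)\right) + 2699888 = \left(\frac{3061}{642805} \cdot \frac{4661898}{3061} + 10766\right) + 2699888 = \left(\frac{4661898}{642805} + 10766\right) + 2699888 = \frac{6925100528}{642805} + 2699888 = \frac{1742426606368}{642805}$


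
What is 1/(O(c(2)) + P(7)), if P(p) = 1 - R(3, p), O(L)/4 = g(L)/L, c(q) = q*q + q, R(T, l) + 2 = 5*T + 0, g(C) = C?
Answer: -⅛ ≈ -0.12500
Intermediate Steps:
R(T, l) = -2 + 5*T (R(T, l) = -2 + (5*T + 0) = -2 + 5*T)
c(q) = q + q² (c(q) = q² + q = q + q²)
O(L) = 4 (O(L) = 4*(L/L) = 4*1 = 4)
P(p) = -12 (P(p) = 1 - (-2 + 5*3) = 1 - (-2 + 15) = 1 - 1*13 = 1 - 13 = -12)
1/(O(c(2)) + P(7)) = 1/(4 - 12) = 1/(-8) = -⅛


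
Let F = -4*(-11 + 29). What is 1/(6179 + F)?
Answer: 1/6107 ≈ 0.00016375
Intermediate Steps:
F = -72 (F = -4*18 = -72)
1/(6179 + F) = 1/(6179 - 72) = 1/6107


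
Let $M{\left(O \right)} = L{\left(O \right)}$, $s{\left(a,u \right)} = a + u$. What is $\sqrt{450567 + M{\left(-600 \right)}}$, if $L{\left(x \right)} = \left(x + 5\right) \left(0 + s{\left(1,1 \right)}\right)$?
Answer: $\sqrt{449377} \approx 670.36$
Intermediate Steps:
$L{\left(x \right)} = 10 + 2 x$ ($L{\left(x \right)} = \left(x + 5\right) \left(0 + \left(1 + 1\right)\right) = \left(5 + x\right) \left(0 + 2\right) = \left(5 + x\right) 2 = 10 + 2 x$)
$M{\left(O \right)} = 10 + 2 O$
$\sqrt{450567 + M{\left(-600 \right)}} = \sqrt{450567 + \left(10 + 2 \left(-600\right)\right)} = \sqrt{450567 + \left(10 - 1200\right)} = \sqrt{450567 - 1190} = \sqrt{449377}$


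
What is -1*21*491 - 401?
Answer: -10712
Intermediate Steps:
-1*21*491 - 401 = -21*491 - 401 = -10311 - 401 = -10712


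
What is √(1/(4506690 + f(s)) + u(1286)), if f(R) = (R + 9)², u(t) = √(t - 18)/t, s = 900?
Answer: √(2204911526979 + 18287292738638763*√317)/3429100353 ≈ 0.16640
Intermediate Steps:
u(t) = √(-18 + t)/t
f(R) = (9 + R)²
√(1/(4506690 + f(s)) + u(1286)) = √(1/(4506690 + (9 + 900)²) + √(-18 + 1286)/1286) = √(1/(4506690 + 909²) + √1268/1286) = √(1/(4506690 + 826281) + (2*√317)/1286) = √(1/5332971 + √317/643)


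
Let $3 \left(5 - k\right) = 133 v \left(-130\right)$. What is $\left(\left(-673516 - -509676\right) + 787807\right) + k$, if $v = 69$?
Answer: $1021642$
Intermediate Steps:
$k = 397675$ ($k = 5 - \frac{133 \cdot 69 \left(-130\right)}{3} = 5 - \frac{9177 \left(-130\right)}{3} = 5 - -397670 = 5 + 397670 = 397675$)
$\left(\left(-673516 - -509676\right) + 787807\right) + k = \left(\left(-673516 - -509676\right) + 787807\right) + 397675 = \left(\left(-673516 + 509676\right) + 787807\right) + 397675 = \left(-163840 + 787807\right) + 397675 = 623967 + 397675 = 1021642$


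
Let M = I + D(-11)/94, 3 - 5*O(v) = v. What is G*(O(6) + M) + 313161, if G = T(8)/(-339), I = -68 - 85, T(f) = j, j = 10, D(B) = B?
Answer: 4989666460/15933 ≈ 3.1317e+5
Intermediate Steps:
O(v) = ⅗ - v/5
T(f) = 10
I = -153
M = -14393/94 (M = -153 - 11/94 = -14393/94 ≈ -153.12)
G = -10/339 (G = 10/(-339) = 10*(-1/339) = -10/339 ≈ -0.029499)
G*(O(6) + M) + 313161 = -10*((⅗ - ⅕*6) - 14393/94)/339 + 313161 = -10*((⅗ - 6/5) - 14393/94)/339 + 313161 = -10*(-⅗ - 14393/94)/339 + 313161 = -10/339*(-72247/470) + 313161 = 72247/15933 + 313161 = 4989666460/15933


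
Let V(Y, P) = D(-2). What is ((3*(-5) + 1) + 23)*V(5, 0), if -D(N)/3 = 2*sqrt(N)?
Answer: -54*I*sqrt(2) ≈ -76.368*I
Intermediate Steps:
D(N) = -6*sqrt(N)
V(Y, P) = -6*I*sqrt(2)
((3*(-5) + 1) + 23)*V(5, 0) = ((3*(-5) + 1) + 23)*(-6*I*sqrt(2)) = ((-15 + 1) + 23)*(-6*I*sqrt(2)) = (-14 + 23)*(-6*I*sqrt(2)) = 9*(-6*I*sqrt(2)) = -54*I*sqrt(2)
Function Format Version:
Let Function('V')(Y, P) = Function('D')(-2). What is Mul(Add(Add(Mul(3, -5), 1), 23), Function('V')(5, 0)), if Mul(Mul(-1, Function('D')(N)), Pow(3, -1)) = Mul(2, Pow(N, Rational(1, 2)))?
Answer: Mul(-54, I, Pow(2, Rational(1, 2))) ≈ Mul(-76.368, I)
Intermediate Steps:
Function('D')(N) = Mul(-6, Pow(N, Rational(1, 2))) (Function('D')(N) = Mul(-3, Mul(2, Pow(N, Rational(1, 2)))) = Mul(-6, Pow(N, Rational(1, 2))))
Function('V')(Y, P) = Mul(-6, I, Pow(2, Rational(1, 2))) (Function('V')(Y, P) = Mul(-6, Pow(-2, Rational(1, 2))) = Mul(-6, Mul(I, Pow(2, Rational(1, 2)))) = Mul(-6, I, Pow(2, Rational(1, 2))))
Mul(Add(Add(Mul(3, -5), 1), 23), Function('V')(5, 0)) = Mul(Add(Add(Mul(3, -5), 1), 23), Mul(-6, I, Pow(2, Rational(1, 2)))) = Mul(Add(Add(-15, 1), 23), Mul(-6, I, Pow(2, Rational(1, 2)))) = Mul(Add(-14, 23), Mul(-6, I, Pow(2, Rational(1, 2)))) = Mul(9, Mul(-6, I, Pow(2, Rational(1, 2)))) = Mul(-54, I, Pow(2, Rational(1, 2)))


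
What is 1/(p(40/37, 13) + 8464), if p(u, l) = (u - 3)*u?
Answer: 1369/11584376 ≈ 0.00011818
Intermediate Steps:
p(u, l) = u*(-3 + u) (p(u, l) = (-3 + u)*u = u*(-3 + u))
1/(p(40/37, 13) + 8464) = 1/((40/37)*(-3 + 40/37) + 8464) = 1/((40*(1/37))*(-3 + 40*(1/37)) + 8464) = 1/(40*(-3 + 40/37)/37 + 8464) = 1/((40/37)*(-71/37) + 8464) = 1/(-2840/1369 + 8464) = 1/(11584376/1369) = 1369/11584376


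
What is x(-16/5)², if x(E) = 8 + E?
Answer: 576/25 ≈ 23.040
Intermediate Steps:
x(-16/5)² = (8 - 16/5)² = (24/5)² = 576/25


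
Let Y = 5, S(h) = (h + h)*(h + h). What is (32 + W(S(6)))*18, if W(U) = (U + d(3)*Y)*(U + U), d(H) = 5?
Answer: 876672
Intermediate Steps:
S(h) = 4*h² (S(h) = (2*h)*(2*h) = 4*h²)
W(U) = 2*U*(25 + U) (W(U) = (U + 5*5)*(U + U) = (U + 25)*(2*U) = (25 + U)*(2*U) = 2*U*(25 + U))
(32 + W(S(6)))*18 = (32 + 2*(4*6²)*(25 + 4*6²))*18 = (32 + 2*(4*36)*(25 + 4*36))*18 = (32 + 2*144*(25 + 144))*18 = (32 + 2*144*169)*18 = (32 + 48672)*18 = 48704*18 = 876672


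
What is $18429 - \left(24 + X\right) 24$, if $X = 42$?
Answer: $16845$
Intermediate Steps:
$18429 - \left(24 + X\right) 24 = 18429 - \left(24 + 42\right) 24 = 18429 - 66 \cdot 24 = 18429 - 1584 = 16845$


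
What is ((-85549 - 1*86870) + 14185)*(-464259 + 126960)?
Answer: 53372169966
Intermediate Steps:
((-85549 - 1*86870) + 14185)*(-464259 + 126960) = ((-85549 - 86870) + 14185)*(-337299) = (-172419 + 14185)*(-337299) = -158234*(-337299) = 53372169966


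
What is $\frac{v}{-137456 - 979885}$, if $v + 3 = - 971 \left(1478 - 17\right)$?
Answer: $\frac{52542}{41383} \approx 1.2697$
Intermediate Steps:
$v = -1418634$ ($v = -3 - 971 \left(1478 - 17\right) = -3 - 1418631 = -1418634$)
$\frac{v}{-137456 - 979885} = - \frac{1418634}{-137456 - 979885} = - \frac{1418634}{-1117341} = \left(-1418634\right) \left(- \frac{1}{1117341}\right) = \frac{52542}{41383}$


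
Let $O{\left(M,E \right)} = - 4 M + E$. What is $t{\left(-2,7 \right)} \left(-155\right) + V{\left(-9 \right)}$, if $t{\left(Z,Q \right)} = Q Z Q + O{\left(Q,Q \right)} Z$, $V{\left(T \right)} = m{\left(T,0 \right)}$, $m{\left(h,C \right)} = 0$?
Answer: $8680$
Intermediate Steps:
$O{\left(M,E \right)} = E - 4 M$
$V{\left(T \right)} = 0$
$t{\left(Z,Q \right)} = Z Q^{2} - 3 Q Z$ ($t{\left(Z,Q \right)} = Q Z Q + \left(Q - 4 Q\right) Z = Z Q^{2} + - 3 Q Z = Z Q^{2} - 3 Q Z$)
$t{\left(-2,7 \right)} \left(-155\right) + V{\left(-9 \right)} = 7 \left(-2\right) \left(-3 + 7\right) \left(-155\right) + 0 = 7 \left(-2\right) 4 \left(-155\right) + 0 = \left(-56\right) \left(-155\right) + 0 = 8680 + 0 = 8680$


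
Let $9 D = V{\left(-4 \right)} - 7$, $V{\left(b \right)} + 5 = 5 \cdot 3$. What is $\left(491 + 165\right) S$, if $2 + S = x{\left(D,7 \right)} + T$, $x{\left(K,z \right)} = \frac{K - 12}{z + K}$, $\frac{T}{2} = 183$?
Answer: $\frac{2615144}{11} \approx 2.3774 \cdot 10^{5}$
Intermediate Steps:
$V{\left(b \right)} = 10$ ($V{\left(b \right)} = -5 + 5 \cdot 3 = -5 + 15 = 10$)
$T = 366$ ($T = 2 \cdot 183 = 366$)
$D = \frac{1}{3}$ ($D = \frac{10 - 7}{9} = \frac{1}{9} \cdot 3 = \frac{1}{3} \approx 0.33333$)
$x{\left(K,z \right)} = \frac{-12 + K}{K + z}$
$S = \frac{7973}{22}$ ($S = -2 + \left(\frac{-12 + \frac{1}{3}}{\frac{1}{3} + 7} + 366\right) = -2 + \left(\frac{1}{\frac{22}{3}} \left(- \frac{35}{3}\right) + 366\right) = -2 + \left(\frac{3}{22} \left(- \frac{35}{3}\right) + 366\right) = -2 + \left(- \frac{35}{22} + 366\right) = -2 + \frac{8017}{22} = \frac{7973}{22} \approx 362.41$)
$\left(491 + 165\right) S = \left(491 + 165\right) \frac{7973}{22} = 656 \cdot \frac{7973}{22} = \frac{2615144}{11}$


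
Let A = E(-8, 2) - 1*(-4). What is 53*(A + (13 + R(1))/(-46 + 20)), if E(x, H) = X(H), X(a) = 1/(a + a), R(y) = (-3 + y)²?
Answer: 9911/52 ≈ 190.60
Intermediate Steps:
X(a) = 1/(2*a)
E(x, H) = 1/(2*H)
A = 17/4 (A = (½)/2 - 1*(-4) = (½)*(½) + 4 = ¼ + 4 = 17/4 ≈ 4.2500)
53*(A + (13 + R(1))/(-46 + 20)) = 53*(17/4 + (13 + (-3 + 1)²)/(-46 + 20)) = 53*(17/4 + (13 + (-2)²)/(-26)) = 53*(17/4 + (13 + 4)*(-1/26)) = 53*(17/4 + 17*(-1/26)) = 53*(17/4 - 17/26) = 53*(187/52) = 9911/52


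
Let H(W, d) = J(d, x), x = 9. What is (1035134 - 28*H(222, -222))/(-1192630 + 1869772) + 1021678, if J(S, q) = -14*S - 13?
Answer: 38434557375/37619 ≈ 1.0217e+6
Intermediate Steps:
J(S, q) = -13 - 14*S
H(W, d) = -13 - 14*d
(1035134 - 28*H(222, -222))/(-1192630 + 1869772) + 1021678 = (1035134 - 28*(-13 - 14*(-222)))/(-1192630 + 1869772) + 1021678 = (1035134 - 28*(-13 + 3108))/677142 + 1021678 = (1035134 - 28*3095)*(1/677142) + 1021678 = (1035134 - 86660)*(1/677142) + 1021678 = 948474*(1/677142) + 1021678 = 52693/37619 + 1021678 = 38434557375/37619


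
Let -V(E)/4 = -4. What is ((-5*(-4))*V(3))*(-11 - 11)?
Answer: -7040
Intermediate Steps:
V(E) = 16 (V(E) = -4*(-4) = 16)
((-5*(-4))*V(3))*(-11 - 11) = (-5*(-4)*16)*(-11 - 11) = (20*16)*(-22) = 320*(-22) = -7040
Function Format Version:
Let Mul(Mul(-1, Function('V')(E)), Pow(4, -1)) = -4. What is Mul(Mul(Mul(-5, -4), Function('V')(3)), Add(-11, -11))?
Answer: -7040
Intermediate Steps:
Function('V')(E) = 16 (Function('V')(E) = Mul(-4, -4) = 16)
Mul(Mul(Mul(-5, -4), Function('V')(3)), Add(-11, -11)) = Mul(Mul(Mul(-5, -4), 16), Add(-11, -11)) = Mul(Mul(20, 16), -22) = Mul(320, -22) = -7040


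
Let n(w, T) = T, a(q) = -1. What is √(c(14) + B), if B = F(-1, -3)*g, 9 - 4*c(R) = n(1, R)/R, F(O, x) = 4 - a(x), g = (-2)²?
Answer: √22 ≈ 4.6904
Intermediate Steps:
g = 4
F(O, x) = 5 (F(O, x) = 4 - 1*(-1) = 4 + 1 = 5)
c(R) = 2 (c(R) = 9/4 - R/(4*R) = 9/4 - ¼*1 = 9/4 - ¼ = 2)
B = 20 (B = 5*4 = 20)
√(c(14) + B) = √(2 + 20) = √22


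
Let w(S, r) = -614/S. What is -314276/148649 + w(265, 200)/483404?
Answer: -20129747139523/9521121558470 ≈ -2.1142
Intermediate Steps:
-314276/148649 + w(265, 200)/483404 = -314276/148649 - 614/265/483404 = -314276*1/148649 - 614*1/265*(1/483404) = -314276/148649 - 614/265*1/483404 = -314276/148649 - 307/64051030 = -20129747139523/9521121558470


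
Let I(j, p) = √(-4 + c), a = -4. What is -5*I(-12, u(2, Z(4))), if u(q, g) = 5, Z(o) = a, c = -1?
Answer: -5*I*√5 ≈ -11.18*I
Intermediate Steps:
Z(o) = -4
I(j, p) = I*√5 (I(j, p) = √(-4 - 1) = √(-5) = I*√5)
-5*I(-12, u(2, Z(4))) = -5*I*√5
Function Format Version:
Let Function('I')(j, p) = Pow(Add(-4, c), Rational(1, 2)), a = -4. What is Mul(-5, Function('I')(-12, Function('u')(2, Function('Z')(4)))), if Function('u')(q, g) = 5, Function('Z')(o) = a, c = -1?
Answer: Mul(-5, I, Pow(5, Rational(1, 2))) ≈ Mul(-11.180, I)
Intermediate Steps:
Function('Z')(o) = -4
Function('I')(j, p) = Mul(I, Pow(5, Rational(1, 2))) (Function('I')(j, p) = Pow(Add(-4, -1), Rational(1, 2)) = Pow(-5, Rational(1, 2)) = Mul(I, Pow(5, Rational(1, 2))))
Mul(-5, Function('I')(-12, Function('u')(2, Function('Z')(4)))) = Mul(-5, Mul(I, Pow(5, Rational(1, 2)))) = Mul(-5, I, Pow(5, Rational(1, 2)))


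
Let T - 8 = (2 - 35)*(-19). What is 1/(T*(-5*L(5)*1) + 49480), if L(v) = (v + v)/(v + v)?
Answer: 1/46305 ≈ 2.1596e-5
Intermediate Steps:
L(v) = 1 (L(v) = (2*v)/((2*v)) = (2*v)*(1/(2*v)) = 1)
T = 635 (T = 8 + (2 - 35)*(-19) = 8 - 33*(-19) = 8 + 627 = 635)
1/(T*(-5*L(5)*1) + 49480) = 1/(635*(-5*1*1) + 49480) = 1/(635*(-5*1) + 49480) = 1/(635*(-5) + 49480) = 1/(-3175 + 49480) = 1/46305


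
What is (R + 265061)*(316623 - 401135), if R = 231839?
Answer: -41994012800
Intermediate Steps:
(R + 265061)*(316623 - 401135) = (231839 + 265061)*(316623 - 401135) = 496900*(-84512) = -41994012800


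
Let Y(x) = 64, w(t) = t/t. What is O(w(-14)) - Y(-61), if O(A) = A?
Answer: -63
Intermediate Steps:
w(t) = 1
O(w(-14)) - Y(-61) = 1 - 1*64 = 1 - 64 = -63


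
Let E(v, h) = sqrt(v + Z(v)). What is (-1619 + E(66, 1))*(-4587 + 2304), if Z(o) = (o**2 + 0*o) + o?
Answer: 3696177 - 4566*sqrt(1122) ≈ 3.5432e+6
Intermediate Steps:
Z(o) = o + o**2 (Z(o) = (o**2 + 0) + o = o**2 + o = o + o**2)
E(v, h) = sqrt(v + v*(1 + v))
(-1619 + E(66, 1))*(-4587 + 2304) = (-1619 + sqrt(66*(2 + 66)))*(-4587 + 2304) = (-1619 + sqrt(66*68))*(-2283) = (-1619 + sqrt(4488))*(-2283) = (-1619 + 2*sqrt(1122))*(-2283) = 3696177 - 4566*sqrt(1122)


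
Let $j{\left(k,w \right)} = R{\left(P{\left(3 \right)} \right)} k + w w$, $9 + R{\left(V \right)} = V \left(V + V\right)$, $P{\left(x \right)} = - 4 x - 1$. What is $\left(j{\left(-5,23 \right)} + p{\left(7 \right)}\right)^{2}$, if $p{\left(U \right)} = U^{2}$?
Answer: $1138489$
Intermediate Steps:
$P{\left(x \right)} = -1 - 4 x$
$R{\left(V \right)} = -9 + 2 V^{2}$ ($R{\left(V \right)} = -9 + V \left(V + V\right) = -9 + V 2 V = -9 + 2 V^{2}$)
$j{\left(k,w \right)} = w^{2} + 329 k$ ($j{\left(k,w \right)} = \left(-9 + 2 \left(-1 - 12\right)^{2}\right) k + w w = \left(-9 + 2 \left(-1 - 12\right)^{2}\right) k + w^{2} = \left(-9 + 2 \left(-13\right)^{2}\right) k + w^{2} = \left(-9 + 2 \cdot 169\right) k + w^{2} = \left(-9 + 338\right) k + w^{2} = 329 k + w^{2} = w^{2} + 329 k$)
$\left(j{\left(-5,23 \right)} + p{\left(7 \right)}\right)^{2} = \left(\left(23^{2} + 329 \left(-5\right)\right) + 7^{2}\right)^{2} = \left(\left(529 - 1645\right) + 49\right)^{2} = \left(-1116 + 49\right)^{2} = \left(-1067\right)^{2} = 1138489$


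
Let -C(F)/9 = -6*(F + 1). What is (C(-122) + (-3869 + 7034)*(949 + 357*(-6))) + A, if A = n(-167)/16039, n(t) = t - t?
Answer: -3782379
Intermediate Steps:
C(F) = 54 + 54*F (C(F) = -(-54)*(F + 1) = -(-54)*(1 + F) = -9*(-6 - 6*F) = 54 + 54*F)
n(t) = 0
A = 0 (A = 0/16039 = 0*(1/16039) = 0)
(C(-122) + (-3869 + 7034)*(949 + 357*(-6))) + A = ((54 + 54*(-122)) + (-3869 + 7034)*(949 + 357*(-6))) + 0 = ((54 - 6588) + 3165*(949 - 2142)) + 0 = (-6534 + 3165*(-1193)) + 0 = (-6534 - 3775845) + 0 = -3782379 + 0 = -3782379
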